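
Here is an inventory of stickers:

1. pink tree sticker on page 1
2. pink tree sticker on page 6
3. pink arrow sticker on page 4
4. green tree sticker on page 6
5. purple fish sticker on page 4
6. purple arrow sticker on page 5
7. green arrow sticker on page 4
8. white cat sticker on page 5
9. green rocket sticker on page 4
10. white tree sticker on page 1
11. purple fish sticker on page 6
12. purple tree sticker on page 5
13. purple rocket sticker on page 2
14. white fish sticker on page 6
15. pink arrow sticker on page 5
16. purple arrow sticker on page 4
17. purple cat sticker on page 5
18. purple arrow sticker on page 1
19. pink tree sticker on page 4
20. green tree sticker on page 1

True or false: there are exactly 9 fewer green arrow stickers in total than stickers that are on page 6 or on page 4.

True

There is 1 green arrow sticker.
There are 10 stickers on page 6 or on page 4.
The claim requires 10 − 1 (= 9) to equal 9, which holds.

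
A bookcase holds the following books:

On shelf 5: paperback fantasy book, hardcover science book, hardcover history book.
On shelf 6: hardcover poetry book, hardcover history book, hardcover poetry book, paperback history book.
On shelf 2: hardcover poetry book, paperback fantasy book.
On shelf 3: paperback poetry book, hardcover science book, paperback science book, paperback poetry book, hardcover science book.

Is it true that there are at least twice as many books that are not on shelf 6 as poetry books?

True

|books that are not on shelf 6| = 10.
|poetry books| = 5.
The claim requires 10 ≥ 2 × 5 = 10, which holds.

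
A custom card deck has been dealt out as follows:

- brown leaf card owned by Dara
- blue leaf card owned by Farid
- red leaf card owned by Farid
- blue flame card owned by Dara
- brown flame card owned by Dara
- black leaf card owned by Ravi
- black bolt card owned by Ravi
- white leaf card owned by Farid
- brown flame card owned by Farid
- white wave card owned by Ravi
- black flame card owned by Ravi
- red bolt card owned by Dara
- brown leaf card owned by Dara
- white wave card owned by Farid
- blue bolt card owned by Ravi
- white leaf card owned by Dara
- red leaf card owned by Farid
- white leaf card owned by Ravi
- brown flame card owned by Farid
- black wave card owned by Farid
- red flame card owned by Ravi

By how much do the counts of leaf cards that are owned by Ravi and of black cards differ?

2

leaf cards owned by Ravi: 2. black cards: 4.
|2 − 4| = 4 − 2 = 2.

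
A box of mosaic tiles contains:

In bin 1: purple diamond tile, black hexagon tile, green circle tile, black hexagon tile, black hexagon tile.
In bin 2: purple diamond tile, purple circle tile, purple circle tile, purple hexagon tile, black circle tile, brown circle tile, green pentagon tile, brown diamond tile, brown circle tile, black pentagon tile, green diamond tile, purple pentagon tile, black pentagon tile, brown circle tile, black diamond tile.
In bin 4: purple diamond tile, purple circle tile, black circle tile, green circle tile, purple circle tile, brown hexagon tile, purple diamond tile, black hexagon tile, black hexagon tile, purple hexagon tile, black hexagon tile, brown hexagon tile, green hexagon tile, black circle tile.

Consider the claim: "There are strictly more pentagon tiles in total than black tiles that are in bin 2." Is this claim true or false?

False

pentagon tiles: 4.
black tiles in bin 2: 4.
The claim requires 4 > 4, which does not hold.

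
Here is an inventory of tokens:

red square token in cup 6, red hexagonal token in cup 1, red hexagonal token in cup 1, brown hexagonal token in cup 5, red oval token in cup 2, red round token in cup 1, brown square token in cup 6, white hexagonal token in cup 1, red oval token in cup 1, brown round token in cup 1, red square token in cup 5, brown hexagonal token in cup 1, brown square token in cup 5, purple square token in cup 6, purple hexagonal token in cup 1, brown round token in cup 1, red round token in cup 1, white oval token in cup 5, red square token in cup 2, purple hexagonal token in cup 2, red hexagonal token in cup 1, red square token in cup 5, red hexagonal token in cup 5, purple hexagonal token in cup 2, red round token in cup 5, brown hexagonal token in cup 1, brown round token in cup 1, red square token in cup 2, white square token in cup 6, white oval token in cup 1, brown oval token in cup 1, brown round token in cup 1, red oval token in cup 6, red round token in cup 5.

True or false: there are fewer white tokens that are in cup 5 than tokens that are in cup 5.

white tokens in cup 5: 1.
tokens in cup 5: 8.
The claim requires 1 < 8, which holds.

True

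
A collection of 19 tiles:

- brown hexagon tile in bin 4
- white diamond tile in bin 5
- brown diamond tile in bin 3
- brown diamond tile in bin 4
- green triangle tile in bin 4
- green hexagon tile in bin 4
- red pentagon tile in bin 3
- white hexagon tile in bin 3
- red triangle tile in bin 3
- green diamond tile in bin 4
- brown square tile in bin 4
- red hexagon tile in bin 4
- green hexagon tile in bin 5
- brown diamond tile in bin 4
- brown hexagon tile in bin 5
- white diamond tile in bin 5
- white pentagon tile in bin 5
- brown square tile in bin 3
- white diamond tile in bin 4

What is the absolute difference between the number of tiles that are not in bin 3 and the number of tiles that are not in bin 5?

0

tiles that are not in bin 3: 14. tiles that are not in bin 5: 14.
|14 − 14| = 14 − 14 = 0.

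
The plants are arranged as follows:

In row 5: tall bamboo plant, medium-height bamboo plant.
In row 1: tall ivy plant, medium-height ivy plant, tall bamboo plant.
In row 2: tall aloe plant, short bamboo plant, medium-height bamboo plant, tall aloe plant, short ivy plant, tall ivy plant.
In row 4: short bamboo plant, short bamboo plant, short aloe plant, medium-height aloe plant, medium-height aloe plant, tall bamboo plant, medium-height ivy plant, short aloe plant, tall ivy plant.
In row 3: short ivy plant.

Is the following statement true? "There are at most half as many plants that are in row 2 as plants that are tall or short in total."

True

|plants in row 2| = 6.
|plants that are tall or short| = 15.
The claim requires 2 × 6 = 12 ≤ 15, which holds.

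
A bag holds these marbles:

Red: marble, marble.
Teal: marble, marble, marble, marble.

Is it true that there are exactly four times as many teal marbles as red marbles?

False

teal marbles: 4.
red marbles: 2.
The claim requires 4 = 4 × 2 = 8, which does not hold.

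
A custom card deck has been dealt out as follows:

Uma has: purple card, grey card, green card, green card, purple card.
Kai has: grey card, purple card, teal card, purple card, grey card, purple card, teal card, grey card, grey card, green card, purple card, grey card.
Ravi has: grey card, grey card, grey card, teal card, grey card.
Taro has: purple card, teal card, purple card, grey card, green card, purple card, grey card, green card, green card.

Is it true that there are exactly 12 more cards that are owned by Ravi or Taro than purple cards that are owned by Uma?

True

cards owned by Ravi or Taro: 14.
purple cards owned by Uma: 2.
The claim requires 14 − 2 (= 12) to equal 12, which holds.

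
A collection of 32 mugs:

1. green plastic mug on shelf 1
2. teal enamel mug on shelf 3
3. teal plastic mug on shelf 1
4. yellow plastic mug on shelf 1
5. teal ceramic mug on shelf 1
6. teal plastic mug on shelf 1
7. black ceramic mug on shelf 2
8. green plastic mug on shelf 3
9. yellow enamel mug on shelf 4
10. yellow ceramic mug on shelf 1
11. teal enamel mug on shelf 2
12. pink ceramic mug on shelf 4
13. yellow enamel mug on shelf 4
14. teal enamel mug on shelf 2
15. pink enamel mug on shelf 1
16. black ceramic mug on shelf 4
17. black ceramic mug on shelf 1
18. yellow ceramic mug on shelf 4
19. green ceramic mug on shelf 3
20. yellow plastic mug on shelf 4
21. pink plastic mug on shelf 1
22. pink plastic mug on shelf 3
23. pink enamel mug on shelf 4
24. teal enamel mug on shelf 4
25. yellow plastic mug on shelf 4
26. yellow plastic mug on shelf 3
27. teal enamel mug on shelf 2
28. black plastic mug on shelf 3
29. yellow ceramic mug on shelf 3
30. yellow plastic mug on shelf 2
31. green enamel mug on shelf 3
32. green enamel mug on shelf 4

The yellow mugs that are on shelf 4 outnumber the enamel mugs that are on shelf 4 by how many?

0

yellow mugs on shelf 4: 5.
enamel mugs on shelf 4: 5.
5 − 5 = 0.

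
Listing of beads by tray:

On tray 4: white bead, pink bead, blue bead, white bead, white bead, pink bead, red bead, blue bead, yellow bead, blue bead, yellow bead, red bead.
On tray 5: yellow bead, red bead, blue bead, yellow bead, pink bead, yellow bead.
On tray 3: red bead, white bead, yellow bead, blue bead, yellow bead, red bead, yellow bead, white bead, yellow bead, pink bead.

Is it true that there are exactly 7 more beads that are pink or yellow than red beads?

beads that are pink or yellow: 13.
red beads: 5.
The claim requires 13 − 5 (= 8) to equal 7, which does not hold.

False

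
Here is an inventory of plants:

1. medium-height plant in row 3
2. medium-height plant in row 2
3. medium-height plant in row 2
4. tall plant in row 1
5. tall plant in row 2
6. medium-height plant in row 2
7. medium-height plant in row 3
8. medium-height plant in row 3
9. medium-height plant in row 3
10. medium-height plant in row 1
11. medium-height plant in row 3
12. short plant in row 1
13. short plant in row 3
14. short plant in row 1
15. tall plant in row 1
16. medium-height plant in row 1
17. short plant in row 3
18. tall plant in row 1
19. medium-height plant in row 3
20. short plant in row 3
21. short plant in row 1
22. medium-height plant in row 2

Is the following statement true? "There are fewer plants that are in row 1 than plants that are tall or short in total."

True

There are 8 plants in row 1.
There are 10 plants that are tall or short.
The claim requires 8 < 10, which holds.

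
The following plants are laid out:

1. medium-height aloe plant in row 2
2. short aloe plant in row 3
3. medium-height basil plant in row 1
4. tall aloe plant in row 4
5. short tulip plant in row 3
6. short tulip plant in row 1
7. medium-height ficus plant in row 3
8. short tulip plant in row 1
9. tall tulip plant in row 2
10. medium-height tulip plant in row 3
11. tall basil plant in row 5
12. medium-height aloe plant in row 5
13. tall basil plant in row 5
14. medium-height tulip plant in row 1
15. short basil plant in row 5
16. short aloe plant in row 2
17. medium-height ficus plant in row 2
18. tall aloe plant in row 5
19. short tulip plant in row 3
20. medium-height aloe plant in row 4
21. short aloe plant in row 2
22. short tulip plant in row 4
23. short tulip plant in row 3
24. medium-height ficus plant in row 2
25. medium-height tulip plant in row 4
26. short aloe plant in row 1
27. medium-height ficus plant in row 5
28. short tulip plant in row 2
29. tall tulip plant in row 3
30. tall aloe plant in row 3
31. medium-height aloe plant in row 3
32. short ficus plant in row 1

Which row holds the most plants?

row 3

Counts by row: row 3→9, row 2→7, row 5→6, row 1→6, row 4→4.
The maximum is 9, held uniquely by row 3.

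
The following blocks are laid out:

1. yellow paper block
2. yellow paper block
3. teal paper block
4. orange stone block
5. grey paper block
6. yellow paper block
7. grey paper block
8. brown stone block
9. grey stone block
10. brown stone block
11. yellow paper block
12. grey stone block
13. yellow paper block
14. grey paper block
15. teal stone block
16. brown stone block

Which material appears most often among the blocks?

paper

Counts by material: paper 9, stone 7.
The maximum is 9, held uniquely by paper.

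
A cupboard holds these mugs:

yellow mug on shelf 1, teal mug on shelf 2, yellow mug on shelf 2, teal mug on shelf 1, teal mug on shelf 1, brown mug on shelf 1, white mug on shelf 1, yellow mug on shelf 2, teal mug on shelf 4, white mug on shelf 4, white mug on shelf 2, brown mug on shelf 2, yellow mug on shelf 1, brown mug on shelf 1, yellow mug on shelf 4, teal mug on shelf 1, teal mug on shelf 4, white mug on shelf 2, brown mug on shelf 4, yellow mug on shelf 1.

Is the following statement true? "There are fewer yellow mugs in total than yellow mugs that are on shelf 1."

yellow mugs: 6.
yellow mugs on shelf 1: 3.
The claim requires 6 < 3, which does not hold.

False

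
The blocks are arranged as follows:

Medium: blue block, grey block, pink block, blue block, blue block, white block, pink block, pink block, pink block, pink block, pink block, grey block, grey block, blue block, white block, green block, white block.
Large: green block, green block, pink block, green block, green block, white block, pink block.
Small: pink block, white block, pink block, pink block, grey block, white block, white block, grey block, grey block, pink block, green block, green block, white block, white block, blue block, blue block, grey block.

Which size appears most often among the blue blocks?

Counts by size (restricted to blue blocks): medium 4, small 2.
The maximum is 4, held uniquely by medium.

medium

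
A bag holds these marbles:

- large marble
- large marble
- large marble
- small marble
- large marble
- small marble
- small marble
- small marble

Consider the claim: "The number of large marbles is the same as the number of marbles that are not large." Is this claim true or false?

True

large marbles: 4.
marbles that are not large: 4.
The claim requires 4 = 4, which holds.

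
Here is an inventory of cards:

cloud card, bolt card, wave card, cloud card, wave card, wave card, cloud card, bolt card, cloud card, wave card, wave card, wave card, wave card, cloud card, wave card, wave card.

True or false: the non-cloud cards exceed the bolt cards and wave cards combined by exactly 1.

False

|non-cloud cards| = 11.
bolt cards: 2; wave cards: 9; combined: 2 + 9 = 11.
The claim requires 11 − 11 (= 0) to equal 1, which does not hold.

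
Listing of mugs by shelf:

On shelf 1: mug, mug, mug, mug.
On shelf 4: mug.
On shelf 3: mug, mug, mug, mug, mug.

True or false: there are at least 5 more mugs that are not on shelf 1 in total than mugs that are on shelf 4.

|mugs that are not on shelf 1| = 6.
|mugs on shelf 4| = 1.
The claim requires 6 − 1 = 5 ≥ 5, which holds.

True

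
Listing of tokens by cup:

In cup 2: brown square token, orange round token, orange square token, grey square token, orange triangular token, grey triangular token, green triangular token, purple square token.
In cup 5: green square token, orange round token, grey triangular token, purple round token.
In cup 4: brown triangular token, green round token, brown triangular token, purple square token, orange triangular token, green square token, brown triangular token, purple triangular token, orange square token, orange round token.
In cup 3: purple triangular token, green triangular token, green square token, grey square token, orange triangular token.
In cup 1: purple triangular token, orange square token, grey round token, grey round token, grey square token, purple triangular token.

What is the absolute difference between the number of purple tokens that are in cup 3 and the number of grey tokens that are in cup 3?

0

purple tokens in cup 3: 1. grey tokens in cup 3: 1.
|1 − 1| = 1 − 1 = 0.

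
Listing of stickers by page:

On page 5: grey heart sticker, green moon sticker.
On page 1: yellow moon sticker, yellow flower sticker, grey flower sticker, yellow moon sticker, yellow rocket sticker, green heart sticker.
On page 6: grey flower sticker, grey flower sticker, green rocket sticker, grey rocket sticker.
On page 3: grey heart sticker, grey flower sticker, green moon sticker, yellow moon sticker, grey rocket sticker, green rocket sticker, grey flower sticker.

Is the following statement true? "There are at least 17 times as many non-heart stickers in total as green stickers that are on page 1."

False

non-heart stickers: 16.
green stickers on page 1: 1.
The claim requires 16 ≥ 17 × 1 = 17, which does not hold.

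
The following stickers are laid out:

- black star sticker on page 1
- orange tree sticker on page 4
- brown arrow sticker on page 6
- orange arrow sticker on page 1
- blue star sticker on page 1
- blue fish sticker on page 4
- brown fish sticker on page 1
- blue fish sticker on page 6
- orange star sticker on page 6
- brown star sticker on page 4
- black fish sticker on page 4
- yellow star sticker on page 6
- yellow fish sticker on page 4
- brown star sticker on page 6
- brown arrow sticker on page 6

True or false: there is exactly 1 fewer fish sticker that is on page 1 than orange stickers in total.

There is 1 fish sticker on page 1.
There are 3 orange stickers.
The claim requires 3 − 1 (= 2) to equal 1, which does not hold.

False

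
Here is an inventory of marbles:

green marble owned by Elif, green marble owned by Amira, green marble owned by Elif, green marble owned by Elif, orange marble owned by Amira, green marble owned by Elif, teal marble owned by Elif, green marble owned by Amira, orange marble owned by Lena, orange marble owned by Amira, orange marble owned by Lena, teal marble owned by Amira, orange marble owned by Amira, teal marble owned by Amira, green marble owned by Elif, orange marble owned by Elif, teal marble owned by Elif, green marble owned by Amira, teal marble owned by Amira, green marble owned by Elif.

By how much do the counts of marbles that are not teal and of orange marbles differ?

marbles that are not teal: 15. orange marbles: 6.
|15 − 6| = 15 − 6 = 9.

9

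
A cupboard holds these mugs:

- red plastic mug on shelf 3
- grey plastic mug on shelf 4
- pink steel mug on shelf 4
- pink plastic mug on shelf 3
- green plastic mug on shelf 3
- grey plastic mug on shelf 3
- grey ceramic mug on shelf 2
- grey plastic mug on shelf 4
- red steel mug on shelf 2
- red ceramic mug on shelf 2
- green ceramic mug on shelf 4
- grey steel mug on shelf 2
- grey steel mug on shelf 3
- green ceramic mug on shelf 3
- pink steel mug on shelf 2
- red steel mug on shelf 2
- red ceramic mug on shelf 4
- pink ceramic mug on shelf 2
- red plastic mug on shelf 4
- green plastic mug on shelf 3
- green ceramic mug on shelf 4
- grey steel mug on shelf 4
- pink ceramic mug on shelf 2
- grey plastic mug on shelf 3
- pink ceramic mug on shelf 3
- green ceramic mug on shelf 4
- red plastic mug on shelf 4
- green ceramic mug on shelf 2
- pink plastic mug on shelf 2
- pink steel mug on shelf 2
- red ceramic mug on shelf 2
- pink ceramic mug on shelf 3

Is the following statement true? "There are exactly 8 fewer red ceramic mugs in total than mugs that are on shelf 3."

False

red ceramic mugs: 3.
mugs on shelf 3: 10.
The claim requires 10 − 3 (= 7) to equal 8, which does not hold.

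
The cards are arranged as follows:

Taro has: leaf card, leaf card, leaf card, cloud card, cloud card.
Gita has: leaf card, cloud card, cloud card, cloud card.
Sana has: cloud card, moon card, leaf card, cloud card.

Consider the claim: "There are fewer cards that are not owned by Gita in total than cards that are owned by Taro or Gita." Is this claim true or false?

False

|cards that are not owned by Gita| = 9.
|cards owned by Taro or Gita| = 9.
The claim requires 9 < 9, which does not hold.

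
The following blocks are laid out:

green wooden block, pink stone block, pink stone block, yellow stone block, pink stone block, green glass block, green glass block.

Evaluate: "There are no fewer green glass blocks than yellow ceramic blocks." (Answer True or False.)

|green glass blocks| = 2.
|yellow ceramic blocks| = 0.
The claim requires 2 ≥ 0, which holds.

True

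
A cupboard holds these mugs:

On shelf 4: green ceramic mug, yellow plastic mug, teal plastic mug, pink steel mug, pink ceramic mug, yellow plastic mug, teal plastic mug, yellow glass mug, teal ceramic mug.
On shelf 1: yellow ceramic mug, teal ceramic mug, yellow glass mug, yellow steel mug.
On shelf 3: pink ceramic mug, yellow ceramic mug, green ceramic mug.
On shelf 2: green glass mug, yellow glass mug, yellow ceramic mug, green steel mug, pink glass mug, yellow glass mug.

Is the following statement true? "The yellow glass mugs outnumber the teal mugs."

yellow glass mugs: 4.
teal mugs: 4.
The claim requires 4 > 4, which does not hold.

False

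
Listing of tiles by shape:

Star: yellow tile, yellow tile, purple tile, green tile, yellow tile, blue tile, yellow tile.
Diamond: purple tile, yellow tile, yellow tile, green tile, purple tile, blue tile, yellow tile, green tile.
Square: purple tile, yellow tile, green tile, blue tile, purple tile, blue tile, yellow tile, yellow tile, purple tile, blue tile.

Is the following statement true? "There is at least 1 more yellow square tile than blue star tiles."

There are 3 yellow square tiles.
There is 1 blue star tile.
The claim requires 3 − 1 = 2 ≥ 1, which holds.

True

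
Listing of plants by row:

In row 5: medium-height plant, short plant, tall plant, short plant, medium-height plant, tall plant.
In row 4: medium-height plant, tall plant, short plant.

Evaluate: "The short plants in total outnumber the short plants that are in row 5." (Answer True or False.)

True

There are 3 short plants.
There are 2 short plants in row 5.
The claim requires 3 > 2, which holds.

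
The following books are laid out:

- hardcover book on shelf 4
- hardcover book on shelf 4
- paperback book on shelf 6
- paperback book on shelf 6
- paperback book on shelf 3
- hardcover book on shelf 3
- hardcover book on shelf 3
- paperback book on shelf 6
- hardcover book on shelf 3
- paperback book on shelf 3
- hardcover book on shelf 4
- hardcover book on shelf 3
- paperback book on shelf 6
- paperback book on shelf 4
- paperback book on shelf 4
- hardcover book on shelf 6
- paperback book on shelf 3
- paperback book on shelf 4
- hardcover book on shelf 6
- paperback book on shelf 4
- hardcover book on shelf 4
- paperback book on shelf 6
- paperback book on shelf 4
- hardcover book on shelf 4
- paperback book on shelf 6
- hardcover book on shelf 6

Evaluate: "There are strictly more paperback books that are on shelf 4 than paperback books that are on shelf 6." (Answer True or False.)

|paperback books on shelf 4| = 5.
|paperback books on shelf 6| = 6.
The claim requires 5 > 6, which does not hold.

False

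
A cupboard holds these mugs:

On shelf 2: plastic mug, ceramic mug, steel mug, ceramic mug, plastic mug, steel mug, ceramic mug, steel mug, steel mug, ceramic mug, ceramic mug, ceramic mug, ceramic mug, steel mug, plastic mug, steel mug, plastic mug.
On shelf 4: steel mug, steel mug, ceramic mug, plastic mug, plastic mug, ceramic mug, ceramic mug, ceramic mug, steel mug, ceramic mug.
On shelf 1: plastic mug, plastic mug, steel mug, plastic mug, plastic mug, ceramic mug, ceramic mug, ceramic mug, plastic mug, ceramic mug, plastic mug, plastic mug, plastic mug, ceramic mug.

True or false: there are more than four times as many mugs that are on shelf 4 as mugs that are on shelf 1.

mugs on shelf 4: 10.
mugs on shelf 1: 14.
The claim requires 10 > 4 × 14 = 56, which does not hold.

False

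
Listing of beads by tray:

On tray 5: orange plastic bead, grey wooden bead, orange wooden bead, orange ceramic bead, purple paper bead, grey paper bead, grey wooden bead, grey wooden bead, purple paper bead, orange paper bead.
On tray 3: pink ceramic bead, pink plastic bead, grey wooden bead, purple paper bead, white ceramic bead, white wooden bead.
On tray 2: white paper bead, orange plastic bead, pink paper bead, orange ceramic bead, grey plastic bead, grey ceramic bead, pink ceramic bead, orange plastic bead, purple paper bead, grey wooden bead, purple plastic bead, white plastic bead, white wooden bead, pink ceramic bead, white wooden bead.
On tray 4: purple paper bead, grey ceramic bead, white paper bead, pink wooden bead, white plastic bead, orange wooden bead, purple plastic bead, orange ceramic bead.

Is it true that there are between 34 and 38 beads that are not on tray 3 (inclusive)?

|beads that are not on tray 3| = 33.
The claim requires 34 ≤ 33 ≤ 38, which does not hold.

False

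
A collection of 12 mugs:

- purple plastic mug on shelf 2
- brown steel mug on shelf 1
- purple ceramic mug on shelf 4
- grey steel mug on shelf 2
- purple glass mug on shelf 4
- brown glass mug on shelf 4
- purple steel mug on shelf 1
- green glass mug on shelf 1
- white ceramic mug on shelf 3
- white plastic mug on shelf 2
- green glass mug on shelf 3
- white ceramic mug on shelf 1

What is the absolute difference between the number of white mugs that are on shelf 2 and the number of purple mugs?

white mugs on shelf 2: 1. purple mugs: 4.
|1 − 4| = 4 − 1 = 3.

3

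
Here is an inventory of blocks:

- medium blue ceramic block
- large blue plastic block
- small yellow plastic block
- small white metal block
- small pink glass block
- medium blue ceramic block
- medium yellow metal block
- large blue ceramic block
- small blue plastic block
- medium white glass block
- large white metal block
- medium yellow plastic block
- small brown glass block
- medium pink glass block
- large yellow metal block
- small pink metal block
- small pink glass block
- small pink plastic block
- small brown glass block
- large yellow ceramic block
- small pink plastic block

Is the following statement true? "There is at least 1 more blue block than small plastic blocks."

True

There are 5 blue blocks.
There are 4 small plastic blocks.
The claim requires 5 − 4 = 1 ≥ 1, which holds.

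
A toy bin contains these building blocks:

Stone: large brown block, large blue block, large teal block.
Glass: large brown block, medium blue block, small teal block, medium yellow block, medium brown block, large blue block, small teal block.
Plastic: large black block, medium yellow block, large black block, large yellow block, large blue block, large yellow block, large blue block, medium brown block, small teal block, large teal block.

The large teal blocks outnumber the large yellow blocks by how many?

0

large teal blocks: 2.
large yellow blocks: 2.
2 − 2 = 0.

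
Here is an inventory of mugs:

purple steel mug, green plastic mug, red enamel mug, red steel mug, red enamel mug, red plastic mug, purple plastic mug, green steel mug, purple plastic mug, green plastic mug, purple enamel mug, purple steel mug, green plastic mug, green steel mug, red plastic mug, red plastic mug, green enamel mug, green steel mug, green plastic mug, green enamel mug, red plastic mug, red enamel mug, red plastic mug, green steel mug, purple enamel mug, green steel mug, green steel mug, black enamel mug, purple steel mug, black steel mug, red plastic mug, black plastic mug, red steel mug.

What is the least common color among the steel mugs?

Counts by color (restricted to steel mugs): green 6, purple 3, red 2, black 1.
The minimum is 1, held uniquely by black.

black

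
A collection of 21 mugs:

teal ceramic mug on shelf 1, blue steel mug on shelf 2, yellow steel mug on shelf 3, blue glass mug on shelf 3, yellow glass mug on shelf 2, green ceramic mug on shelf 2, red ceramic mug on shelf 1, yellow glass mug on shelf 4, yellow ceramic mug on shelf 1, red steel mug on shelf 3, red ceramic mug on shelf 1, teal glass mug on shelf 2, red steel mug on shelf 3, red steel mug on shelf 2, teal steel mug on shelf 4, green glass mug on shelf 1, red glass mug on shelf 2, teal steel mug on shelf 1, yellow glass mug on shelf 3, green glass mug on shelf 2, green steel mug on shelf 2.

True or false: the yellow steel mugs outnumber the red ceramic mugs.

|yellow steel mugs| = 1.
|red ceramic mugs| = 2.
The claim requires 1 > 2, which does not hold.

False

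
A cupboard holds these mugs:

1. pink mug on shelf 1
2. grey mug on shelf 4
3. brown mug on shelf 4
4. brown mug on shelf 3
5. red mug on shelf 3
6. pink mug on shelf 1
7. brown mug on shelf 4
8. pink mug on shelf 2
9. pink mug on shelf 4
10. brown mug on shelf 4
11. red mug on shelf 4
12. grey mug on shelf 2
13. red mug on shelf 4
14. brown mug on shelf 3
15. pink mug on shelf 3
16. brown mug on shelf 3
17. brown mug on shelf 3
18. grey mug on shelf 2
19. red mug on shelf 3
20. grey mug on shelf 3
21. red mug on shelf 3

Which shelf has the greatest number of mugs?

Counts by shelf: shelf 3→9, shelf 4→7, shelf 2→3, shelf 1→2.
The maximum is 9, held uniquely by shelf 3.

shelf 3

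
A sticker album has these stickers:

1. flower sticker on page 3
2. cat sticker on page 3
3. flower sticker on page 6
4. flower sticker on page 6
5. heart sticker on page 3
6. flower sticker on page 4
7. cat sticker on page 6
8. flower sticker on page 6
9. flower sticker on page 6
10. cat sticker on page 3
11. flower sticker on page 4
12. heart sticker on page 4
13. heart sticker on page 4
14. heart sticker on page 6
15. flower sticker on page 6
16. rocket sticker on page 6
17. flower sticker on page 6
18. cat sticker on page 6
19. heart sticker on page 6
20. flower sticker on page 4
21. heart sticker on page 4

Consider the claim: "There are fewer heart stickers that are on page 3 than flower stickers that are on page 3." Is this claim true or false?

heart stickers on page 3: 1.
flower stickers on page 3: 1.
The claim requires 1 < 1, which does not hold.

False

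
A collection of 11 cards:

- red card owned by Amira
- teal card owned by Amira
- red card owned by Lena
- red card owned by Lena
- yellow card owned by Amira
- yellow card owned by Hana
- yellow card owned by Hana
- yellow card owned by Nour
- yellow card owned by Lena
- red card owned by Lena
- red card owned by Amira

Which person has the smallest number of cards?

Nour

Counts by player: Amira→4, Lena→4, Hana→2, Nour→1.
The minimum is 1, held uniquely by Nour.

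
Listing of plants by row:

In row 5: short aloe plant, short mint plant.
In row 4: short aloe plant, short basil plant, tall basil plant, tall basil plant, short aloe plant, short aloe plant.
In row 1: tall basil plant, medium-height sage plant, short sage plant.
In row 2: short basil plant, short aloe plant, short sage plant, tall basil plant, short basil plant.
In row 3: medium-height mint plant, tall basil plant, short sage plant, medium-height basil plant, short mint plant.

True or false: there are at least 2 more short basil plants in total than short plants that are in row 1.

|short basil plants| = 3.
|short plants in row 1| = 1.
The claim requires 3 − 1 = 2 ≥ 2, which holds.

True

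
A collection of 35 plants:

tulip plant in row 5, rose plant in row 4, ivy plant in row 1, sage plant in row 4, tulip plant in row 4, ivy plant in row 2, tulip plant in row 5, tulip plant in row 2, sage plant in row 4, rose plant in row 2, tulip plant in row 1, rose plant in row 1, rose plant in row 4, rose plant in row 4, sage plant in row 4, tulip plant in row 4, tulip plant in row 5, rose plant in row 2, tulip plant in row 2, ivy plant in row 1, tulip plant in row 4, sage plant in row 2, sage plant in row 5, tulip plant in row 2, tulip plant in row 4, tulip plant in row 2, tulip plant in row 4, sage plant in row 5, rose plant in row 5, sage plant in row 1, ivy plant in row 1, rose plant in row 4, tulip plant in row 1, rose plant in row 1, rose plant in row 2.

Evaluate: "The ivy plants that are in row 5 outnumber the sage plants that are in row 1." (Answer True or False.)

False

ivy plants in row 5: 0.
sage plants in row 1: 1.
The claim requires 0 > 1, which does not hold.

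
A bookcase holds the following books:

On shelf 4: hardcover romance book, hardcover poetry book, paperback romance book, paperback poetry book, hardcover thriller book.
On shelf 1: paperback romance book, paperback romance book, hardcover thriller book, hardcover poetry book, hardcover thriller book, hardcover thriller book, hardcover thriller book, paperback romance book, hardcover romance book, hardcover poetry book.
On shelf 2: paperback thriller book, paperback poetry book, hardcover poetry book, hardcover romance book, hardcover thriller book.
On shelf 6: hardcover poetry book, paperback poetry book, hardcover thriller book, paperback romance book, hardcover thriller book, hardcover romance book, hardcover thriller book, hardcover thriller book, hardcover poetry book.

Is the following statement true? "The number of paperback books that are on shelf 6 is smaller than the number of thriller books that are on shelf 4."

There are 2 paperback books on shelf 6.
There is 1 thriller book on shelf 4.
The claim requires 2 < 1, which does not hold.

False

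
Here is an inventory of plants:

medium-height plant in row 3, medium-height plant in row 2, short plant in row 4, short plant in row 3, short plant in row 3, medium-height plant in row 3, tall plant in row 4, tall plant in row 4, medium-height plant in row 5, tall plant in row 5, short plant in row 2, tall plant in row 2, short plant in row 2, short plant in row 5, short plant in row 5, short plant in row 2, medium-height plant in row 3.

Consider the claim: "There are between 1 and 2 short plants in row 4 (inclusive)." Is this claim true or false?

True

|short plants in row 4| = 1.
The claim requires 1 ≤ 1 ≤ 2, which holds.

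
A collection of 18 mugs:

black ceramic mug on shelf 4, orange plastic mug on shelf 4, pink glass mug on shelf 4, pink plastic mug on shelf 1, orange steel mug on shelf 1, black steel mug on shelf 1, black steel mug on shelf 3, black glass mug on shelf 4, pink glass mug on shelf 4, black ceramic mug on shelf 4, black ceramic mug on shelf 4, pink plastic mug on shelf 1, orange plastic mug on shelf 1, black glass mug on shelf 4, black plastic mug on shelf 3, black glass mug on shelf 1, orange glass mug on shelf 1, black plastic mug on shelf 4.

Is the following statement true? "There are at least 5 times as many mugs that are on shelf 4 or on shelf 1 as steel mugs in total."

mugs on shelf 4 or on shelf 1: 16.
steel mugs: 3.
The claim requires 16 ≥ 5 × 3 = 15, which holds.

True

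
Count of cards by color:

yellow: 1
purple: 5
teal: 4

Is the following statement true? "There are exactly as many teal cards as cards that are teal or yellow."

teal cards: 4.
cards that are teal or yellow: 5.
The claim requires 4 = 5, which does not hold.

False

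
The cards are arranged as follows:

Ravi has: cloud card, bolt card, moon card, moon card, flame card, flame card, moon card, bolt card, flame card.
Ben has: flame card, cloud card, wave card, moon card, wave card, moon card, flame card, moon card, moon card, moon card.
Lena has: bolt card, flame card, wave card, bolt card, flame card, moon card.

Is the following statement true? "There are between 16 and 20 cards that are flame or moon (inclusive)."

There are 16 cards that are flame or moon.
The claim requires 16 ≤ 16 ≤ 20, which holds.

True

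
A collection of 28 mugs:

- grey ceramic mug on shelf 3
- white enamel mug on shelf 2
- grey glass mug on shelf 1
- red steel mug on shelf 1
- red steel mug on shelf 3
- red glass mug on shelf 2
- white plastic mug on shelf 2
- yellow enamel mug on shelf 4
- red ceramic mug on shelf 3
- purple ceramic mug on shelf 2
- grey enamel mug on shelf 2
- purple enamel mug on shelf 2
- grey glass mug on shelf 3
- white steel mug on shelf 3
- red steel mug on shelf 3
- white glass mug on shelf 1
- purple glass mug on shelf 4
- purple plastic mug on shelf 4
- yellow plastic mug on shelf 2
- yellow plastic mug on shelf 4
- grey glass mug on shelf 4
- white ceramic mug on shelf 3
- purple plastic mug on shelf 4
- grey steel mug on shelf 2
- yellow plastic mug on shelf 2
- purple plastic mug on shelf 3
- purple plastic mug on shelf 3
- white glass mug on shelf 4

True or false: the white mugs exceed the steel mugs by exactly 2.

|white mugs| = 6.
|steel mugs| = 5.
The claim requires 6 − 5 (= 1) to equal 2, which does not hold.

False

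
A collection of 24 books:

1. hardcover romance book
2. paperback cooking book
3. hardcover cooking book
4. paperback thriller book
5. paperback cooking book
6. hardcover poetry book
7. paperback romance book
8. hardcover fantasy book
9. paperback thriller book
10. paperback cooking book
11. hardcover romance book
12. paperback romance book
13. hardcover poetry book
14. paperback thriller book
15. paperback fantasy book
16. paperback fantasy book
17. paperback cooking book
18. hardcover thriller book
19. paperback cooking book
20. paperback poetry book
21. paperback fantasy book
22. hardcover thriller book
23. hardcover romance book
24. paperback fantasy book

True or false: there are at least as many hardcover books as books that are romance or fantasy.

False

|hardcover books| = 9.
|books that are romance or fantasy| = 10.
The claim requires 9 ≥ 10, which does not hold.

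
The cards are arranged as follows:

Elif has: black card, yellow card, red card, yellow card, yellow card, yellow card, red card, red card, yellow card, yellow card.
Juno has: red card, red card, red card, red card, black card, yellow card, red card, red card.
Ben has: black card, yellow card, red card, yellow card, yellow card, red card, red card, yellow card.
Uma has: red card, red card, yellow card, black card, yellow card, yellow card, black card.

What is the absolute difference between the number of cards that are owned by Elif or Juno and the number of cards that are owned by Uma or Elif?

cards owned by Elif or Juno: 18. cards owned by Uma or Elif: 17.
|18 − 17| = 18 − 17 = 1.

1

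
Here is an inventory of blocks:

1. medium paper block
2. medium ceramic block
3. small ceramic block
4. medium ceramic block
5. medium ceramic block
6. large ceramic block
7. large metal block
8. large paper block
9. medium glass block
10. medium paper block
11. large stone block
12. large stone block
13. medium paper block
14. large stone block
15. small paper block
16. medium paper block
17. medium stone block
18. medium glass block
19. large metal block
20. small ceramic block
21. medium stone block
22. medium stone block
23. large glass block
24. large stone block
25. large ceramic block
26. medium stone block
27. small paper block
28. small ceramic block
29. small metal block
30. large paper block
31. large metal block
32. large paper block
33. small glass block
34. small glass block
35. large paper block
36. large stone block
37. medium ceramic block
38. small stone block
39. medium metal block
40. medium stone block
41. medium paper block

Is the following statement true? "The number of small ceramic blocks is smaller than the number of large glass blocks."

False

|small ceramic blocks| = 3.
|large glass blocks| = 1.
The claim requires 3 < 1, which does not hold.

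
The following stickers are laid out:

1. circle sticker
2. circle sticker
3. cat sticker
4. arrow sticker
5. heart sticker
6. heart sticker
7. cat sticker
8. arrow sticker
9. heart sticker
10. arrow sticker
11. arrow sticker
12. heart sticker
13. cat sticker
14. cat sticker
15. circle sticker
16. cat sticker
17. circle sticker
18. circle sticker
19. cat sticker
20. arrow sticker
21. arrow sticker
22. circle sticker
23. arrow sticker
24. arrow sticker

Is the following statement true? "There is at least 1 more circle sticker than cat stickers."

False

|circle stickers| = 6.
|cat stickers| = 6.
The claim requires 6 − 6 = 0 ≥ 1, which does not hold.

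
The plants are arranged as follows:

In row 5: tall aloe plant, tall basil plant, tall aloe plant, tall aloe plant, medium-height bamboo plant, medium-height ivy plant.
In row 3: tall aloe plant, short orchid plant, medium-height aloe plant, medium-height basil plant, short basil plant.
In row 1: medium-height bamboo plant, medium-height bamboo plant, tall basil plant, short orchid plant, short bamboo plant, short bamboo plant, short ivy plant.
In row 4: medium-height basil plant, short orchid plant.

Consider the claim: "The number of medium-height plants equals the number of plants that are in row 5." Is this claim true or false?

False

|medium-height plants| = 7.
|plants in row 5| = 6.
The claim requires 7 = 6, which does not hold.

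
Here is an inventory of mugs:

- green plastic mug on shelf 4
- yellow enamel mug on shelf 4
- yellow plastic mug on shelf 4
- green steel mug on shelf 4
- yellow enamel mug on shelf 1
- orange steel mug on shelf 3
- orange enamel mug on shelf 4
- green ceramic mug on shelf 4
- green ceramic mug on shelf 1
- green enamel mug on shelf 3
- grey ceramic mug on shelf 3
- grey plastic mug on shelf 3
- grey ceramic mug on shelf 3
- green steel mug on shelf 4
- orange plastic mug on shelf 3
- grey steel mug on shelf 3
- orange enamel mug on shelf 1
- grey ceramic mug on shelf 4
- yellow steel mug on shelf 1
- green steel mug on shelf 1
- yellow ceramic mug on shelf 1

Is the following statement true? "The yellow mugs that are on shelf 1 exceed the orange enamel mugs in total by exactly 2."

There are 3 yellow mugs on shelf 1.
There are 2 orange enamel mugs.
The claim requires 3 − 2 (= 1) to equal 2, which does not hold.

False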